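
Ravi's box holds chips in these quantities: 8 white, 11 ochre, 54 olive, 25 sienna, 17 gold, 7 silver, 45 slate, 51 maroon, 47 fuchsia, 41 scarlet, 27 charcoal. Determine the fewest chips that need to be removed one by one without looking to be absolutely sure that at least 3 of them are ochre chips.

325

In the worst case for collecting ochre chips, every non-ochre chip comes out first.
There are 8 + 54 + 25 + 17 + 7 + 45 + 51 + 47 + 41 + 27 = 322 non-ochre chips altogether.
After those, each further chip must be ochre, so 322 + 3 = 325 draws guarantee 3 ochre chips.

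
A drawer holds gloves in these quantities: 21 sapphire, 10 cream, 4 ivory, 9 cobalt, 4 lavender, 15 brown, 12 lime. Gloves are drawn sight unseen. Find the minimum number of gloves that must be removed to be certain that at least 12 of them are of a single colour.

The 7 colours are the holes; the gloves drawn are the pigeons.
To avoid 12 of any one colour, the worst case takes at most 11 of each colour, or every glove of a colour that has fewer than 11.
That gives 11 + 10 + 4 + 9 + 4 + 11 + 11 = 60 gloves with no colour reaching 12.
The next glove forces some colour to 12, so 60 + 1 = 61.

61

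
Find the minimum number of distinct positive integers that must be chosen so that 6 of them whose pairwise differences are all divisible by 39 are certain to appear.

196

Integers whose pairwise differences are multiples of 39 are exactly those sharing a remainder mod 39. By pigeonhole, the 39 residue classes mod 39 are the pigeonholes.
With 195 integers one could put 5 in each residue class and have no class reach 6.
The 196th integer pushes some class to 6, so 39·5 + 1 = 196.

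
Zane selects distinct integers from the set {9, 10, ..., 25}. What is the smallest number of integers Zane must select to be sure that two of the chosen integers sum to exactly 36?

11

A set avoiding the sum 36 can contain at most one of each pair {x, 36−x}, plus the 3 elements whose complement lies outside the range or equal to its own complement.
The integers 9, …, 18 (10 of them) are such a set: any two sum to at least 9+10 = 19 and at most 17+18 = 35 < 36.
Any 11th integer completes one of the 7 pairs, so 11 choices force a sum of 36.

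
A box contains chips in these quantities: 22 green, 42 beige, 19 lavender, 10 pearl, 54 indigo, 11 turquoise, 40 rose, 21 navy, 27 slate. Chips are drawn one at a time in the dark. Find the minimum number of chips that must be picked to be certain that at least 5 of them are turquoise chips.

240

In the worst case for collecting turquoise chips, every non-turquoise chip comes out first.
There are 22 + 42 + 19 + 10 + 54 + 40 + 21 + 27 = 235 non-turquoise chips altogether.
After those, each further chip must be turquoise, so 235 + 5 = 240 draws guarantee 5 turquoise chips.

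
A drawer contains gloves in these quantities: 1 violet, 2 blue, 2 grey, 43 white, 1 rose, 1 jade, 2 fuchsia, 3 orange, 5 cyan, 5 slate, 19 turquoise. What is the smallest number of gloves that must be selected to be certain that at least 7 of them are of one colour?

An adversary could hand out at most 6 gloves per colour (9 colours run out sooner): 1 + 2 + 2 + 6 + 1 + 1 + 2 + 3 + 5 + 5 + 6 = 34 gloves and still no colour has 7.
By the pigeonhole principle, one more glove lands in a colour already at 6, so 35 draws are enough and 34 are not.

35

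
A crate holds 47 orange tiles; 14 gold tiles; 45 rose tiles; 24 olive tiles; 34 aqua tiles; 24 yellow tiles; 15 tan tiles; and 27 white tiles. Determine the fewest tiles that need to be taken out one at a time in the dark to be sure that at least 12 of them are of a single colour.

An adversary could hand out at most 11 tiles per colour: 11 + 11 + 11 + 11 + 11 + 11 + 11 + 11 = 88 tiles and still no colour has 12.
By the pigeonhole principle, one more tile lands in a colour already at 11, so 89 draws are enough and 88 are not.

89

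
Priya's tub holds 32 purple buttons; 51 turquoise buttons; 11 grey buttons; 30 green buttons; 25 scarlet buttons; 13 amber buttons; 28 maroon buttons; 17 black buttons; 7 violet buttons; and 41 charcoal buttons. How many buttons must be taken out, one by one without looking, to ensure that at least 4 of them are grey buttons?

In the worst case for collecting grey buttons, every non-grey button comes out first.
There are 32 + 51 + 30 + 25 + 13 + 28 + 17 + 7 + 41 = 244 non-grey buttons altogether.
After those, each further button must be grey, so 244 + 4 = 248 draws guarantee 4 grey buttons.

248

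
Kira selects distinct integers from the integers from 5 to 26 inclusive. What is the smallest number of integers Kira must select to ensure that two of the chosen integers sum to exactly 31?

A set avoiding the sum 31 can contain at most one of each pair {x, 31−x}.
The integers 16, …, 26 (11 of them) are such a set: any two sum to at least 16+17 = 33 > 31.
Pigeonhole: any 12th integer completes one of the 11 pairs, so 12 choices force a sum of 31.

12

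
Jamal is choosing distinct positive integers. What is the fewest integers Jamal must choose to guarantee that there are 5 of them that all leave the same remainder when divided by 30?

Pigeonhole: the 30 residue classes mod 30 are the pigeonholes.
With 120 integers one could put 4 in each residue class and have no class reach 5.
The 121st integer pushes some class to 5, so 30·4 + 1 = 121.

121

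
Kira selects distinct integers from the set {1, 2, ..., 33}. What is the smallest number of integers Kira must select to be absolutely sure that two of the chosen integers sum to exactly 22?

24

Two chosen integers sum to 22 exactly when both halves of some pair {x, 22−x} with 1 ≤ x ≤ 22−x ≤ 21 are chosen — 10 such pairs.
The remaining 13 elements (those with no distinct partner in range) can never complete a 22-sum, so the worst case takes all of them and one from each pair: 13 + 10 = 23.
By pigeonhole, the 24th integer has to be the second member of some pair, so 23 + 1 = 24.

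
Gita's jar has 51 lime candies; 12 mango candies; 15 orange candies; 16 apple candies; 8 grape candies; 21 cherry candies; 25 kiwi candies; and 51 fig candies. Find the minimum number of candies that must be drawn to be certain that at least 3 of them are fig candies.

151

In the worst case for collecting fig candies, every non-fig candy comes out first.
There are 51 + 12 + 15 + 16 + 8 + 21 + 25 = 148 non-fig candies altogether.
After those, each further candy must be fig, so 148 + 3 = 151 draws guarantee 3 fig candies.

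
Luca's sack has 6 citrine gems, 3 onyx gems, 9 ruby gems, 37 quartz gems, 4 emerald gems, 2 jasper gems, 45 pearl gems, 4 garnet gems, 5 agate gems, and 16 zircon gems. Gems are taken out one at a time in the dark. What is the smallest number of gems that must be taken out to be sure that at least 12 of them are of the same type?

67

An adversary could hand out at most 11 gems per type (7 types run out sooner): 6 + 3 + 9 + 11 + 4 + 2 + 11 + 4 + 5 + 11 = 66 gems and still no type has 12.
One more gem lands in a type already at 11, so 67 draws are enough and 66 are not.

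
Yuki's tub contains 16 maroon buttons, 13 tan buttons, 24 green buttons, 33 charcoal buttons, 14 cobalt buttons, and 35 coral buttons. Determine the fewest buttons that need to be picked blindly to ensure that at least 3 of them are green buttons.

In the worst case for collecting green buttons, every non-green button comes out first.
There are 16 + 13 + 33 + 14 + 35 = 111 non-green buttons altogether.
After those, each further button must be green, so 111 + 3 = 114 draws guarantee 3 green buttons.

114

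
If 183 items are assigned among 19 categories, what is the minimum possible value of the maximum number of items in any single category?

Pigeonhole: the 19 categories are the holes and the 183 items are the pigeons.
If every category held at most 9 items, the total would be at most 19 × 9 = 171, which is less than 183.
So some category holds at least ⌈183/19⌉ = 10 items.

10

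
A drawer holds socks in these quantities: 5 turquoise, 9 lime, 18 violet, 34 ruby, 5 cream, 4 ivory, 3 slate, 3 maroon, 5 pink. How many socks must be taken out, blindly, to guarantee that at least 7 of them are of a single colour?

44

Pigeonhole: put each drawn sock into a box by colour. The largest draw with every box below 7 takes min(count, 6) from each colour; colours with fewer than 6 contribute all they have.
Σ min(cᵢ, 6) = 5 + 6 + 6 + 6 + 5 + 4 + 3 + 3 + 5 = 43.
Draw number 43 + 1 = 44 must push one box to 7.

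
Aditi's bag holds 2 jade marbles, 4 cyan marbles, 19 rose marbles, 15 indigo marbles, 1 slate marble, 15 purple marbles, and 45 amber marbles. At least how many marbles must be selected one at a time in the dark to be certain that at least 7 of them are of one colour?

An adversary could hand out at most 6 marbles per colour (jade, cyan, slate run out sooner): 2 + 4 + 6 + 6 + 1 + 6 + 6 = 31 marbles and still no colour has 7.
One more marble lands in a colour already at 6, so 32 draws are enough and 31 are not.

32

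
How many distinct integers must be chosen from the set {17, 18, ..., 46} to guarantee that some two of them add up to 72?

21

A set avoiding the sum 72 can contain at most one of each pair {x, 72−x}, plus the 10 elements whose complement lies outside the range or equal to its own complement.
The integers 17, …, 36 (20 of them) are such a set: any two sum to at least 17+18 = 35 and at most 35+36 = 71 < 72.
By the pigeonhole principle, any 21st integer completes one of the 10 pairs, so 21 choices force a sum of 72.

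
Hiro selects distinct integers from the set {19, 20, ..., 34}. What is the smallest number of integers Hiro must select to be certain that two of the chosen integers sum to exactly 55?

10

Two chosen integers sum to 55 exactly when both halves of some pair {x, 55−x} with 21 ≤ x ≤ 55−x ≤ 34 are chosen — 7 such pairs.
The remaining 2 elements (those with no distinct partner in range) can never complete a 55-sum, so the worst case takes all of them and one from each pair: 2 + 7 = 9.
By pigeonhole, the 10th integer has to be the second member of some pair, so 9 + 1 = 10.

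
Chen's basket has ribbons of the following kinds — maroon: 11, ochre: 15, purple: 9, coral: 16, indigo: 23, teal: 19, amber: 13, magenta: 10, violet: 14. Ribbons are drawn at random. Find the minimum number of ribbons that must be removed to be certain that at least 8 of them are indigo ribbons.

115

In the worst case for collecting indigo ribbons, every non-indigo ribbon comes out first.
There are 11 + 15 + 9 + 16 + 19 + 13 + 10 + 14 = 107 non-indigo ribbons altogether.
After those, each further ribbon must be indigo, so 107 + 8 = 115 draws guarantee 8 indigo ribbons.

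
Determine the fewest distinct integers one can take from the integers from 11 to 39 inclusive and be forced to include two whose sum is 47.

A set avoiding the sum 47 can contain at most one of each pair {x, 47−x}, plus the 3 elements whose complement lies outside the range.
The integers 24, …, 39 (16 of them) are such a set: any two sum to at least 24+25 = 49 > 47.
Any 17th integer completes one of the 13 pairs, so 17 choices force a sum of 47.

17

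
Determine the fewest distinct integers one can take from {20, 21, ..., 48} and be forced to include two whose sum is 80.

22

A set avoiding the sum 80 can contain at most one of each pair {x, 80−x}, plus the 13 elements whose complement lies outside the range or equal to its own complement.
The integers 20, …, 40 (21 of them) are such a set: any two sum to at least 20+21 = 41 and at most 39+40 = 79 < 80.
By pigeonhole, any 22nd integer completes one of the 8 pairs, so 22 choices force a sum of 80.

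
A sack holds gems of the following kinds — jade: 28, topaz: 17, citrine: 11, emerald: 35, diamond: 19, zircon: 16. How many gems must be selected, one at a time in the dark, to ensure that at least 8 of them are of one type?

Pigeonhole: the 6 types are the holes; the gems drawn are the pigeons.
To avoid 8 of any one type, the worst case takes at most 7 of each type.
That gives 7 + 7 + 7 + 7 + 7 + 7 = 42 gems with no type reaching 8.
The next gem forces some type to 8, so 42 + 1 = 43.

43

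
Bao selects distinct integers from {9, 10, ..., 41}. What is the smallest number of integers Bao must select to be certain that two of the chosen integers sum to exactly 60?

23

Two chosen integers sum to 60 exactly when both halves of some pair {x, 60−x} with 19 ≤ x ≤ 60−x ≤ 41 are chosen — 11 such pairs.
The remaining 11 elements (those with no distinct partner in range) can never complete a 60-sum, so the worst case takes all of them and one from each pair: 11 + 11 = 22.
The 23rd integer has to be the second member of some pair, so 22 + 1 = 23.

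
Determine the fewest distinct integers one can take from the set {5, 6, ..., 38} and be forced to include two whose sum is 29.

A set avoiding the sum 29 can contain at most one of each pair {x, 29−x}, plus the 14 elements whose complement lies outside the range.
The integers 15, …, 38 (24 of them) are such a set: any two sum to at least 15+16 = 31 > 29.
By pigeonhole, any 25th integer completes one of the 10 pairs, so 25 choices force a sum of 29.

25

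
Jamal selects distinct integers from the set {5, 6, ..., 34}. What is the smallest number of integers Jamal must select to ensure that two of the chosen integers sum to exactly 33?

Group the elements by complementary pair {x, 33−x}: {5,28}, {6,27}, {7,26}, …, giving 12 two-element pairs and 6 integers whose partner 33−x falls outside [5,34].
Treating each of those 18 groups as a pigeonhole, one can pick one integer per group — 18 integers — with no two summing to 33.
The 19th integer lands in an occupied pair, forcing a sum of 33.

19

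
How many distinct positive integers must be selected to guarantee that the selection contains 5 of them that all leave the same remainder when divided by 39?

157

The 39 residue classes mod 39 are the pigeonholes.
With 156 integers one could put 4 in each residue class and have no class reach 5.
The 157th integer pushes some class to 5, so 39·4 + 1 = 157.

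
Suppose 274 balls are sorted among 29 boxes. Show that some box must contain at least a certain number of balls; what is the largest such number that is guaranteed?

Pigeonhole: the 29 boxes are the holes and the 274 balls are the pigeons.
If every box held at most 9 balls, the total would be at most 29 × 9 = 261, which is less than 274.
So some box holds at least ⌈274/29⌉ = 10 balls.

10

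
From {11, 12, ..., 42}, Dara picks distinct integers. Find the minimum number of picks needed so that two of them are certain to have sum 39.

24

Group the elements by complementary pair {x, 39−x}: {11,28}, {12,27}, {13,26}, …, giving 9 two-element pairs and 14 integers whose partner 39−x falls outside [11,42].
Treating each of those 23 groups as a pigeonhole, one can pick one integer per group — 23 integers — with no two summing to 39.
The 24th integer lands in an occupied pair, forcing a sum of 39.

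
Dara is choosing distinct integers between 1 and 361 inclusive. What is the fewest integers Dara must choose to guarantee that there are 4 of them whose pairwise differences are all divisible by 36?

109

Integers whose pairwise differences are multiples of 36 are exactly those sharing a remainder mod 36. By pigeonhole, the 36 residue classes mod 36 are the pigeonholes.
With 108 integers one could put 3 in each residue class and have no class reach 4.
The 109th integer pushes some class to 4, so 36·3 + 1 = 109.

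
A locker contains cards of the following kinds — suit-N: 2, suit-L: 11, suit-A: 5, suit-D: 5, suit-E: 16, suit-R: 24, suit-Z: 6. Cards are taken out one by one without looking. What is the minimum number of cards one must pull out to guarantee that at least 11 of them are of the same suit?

49

By pigeonhole, put each drawn card into a box by suit. The largest draw with every box below 11 takes min(count, 10) from each suit; suits with fewer than 10 contribute all they have.
Σ min(cᵢ, 10) = 2 + 10 + 5 + 5 + 10 + 10 + 6 = 48.
Draw number 48 + 1 = 49 must push one box to 11.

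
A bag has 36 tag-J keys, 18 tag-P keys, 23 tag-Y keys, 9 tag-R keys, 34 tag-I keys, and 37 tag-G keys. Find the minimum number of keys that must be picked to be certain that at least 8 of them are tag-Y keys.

142

In the worst case for collecting tag-Y keys, every non-tag-Y key comes out first.
There are 36 + 18 + 9 + 34 + 37 = 134 non-tag-Y keys altogether.
After those, each further key must be tag-Y, so 134 + 8 = 142 draws guarantee 8 tag-Y keys.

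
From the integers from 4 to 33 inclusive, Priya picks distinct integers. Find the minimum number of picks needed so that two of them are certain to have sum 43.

Group the elements by complementary pair {x, 43−x}: {10,33}, {11,32}, {12,31}, …, giving 12 two-element pairs and 6 integers whose partner 43−x falls outside [4,33].
Treating each of those 18 groups as a pigeonhole, one can pick one integer per group — 18 integers — with no two summing to 43.
The 19th integer lands in an occupied pair, forcing a sum of 43.

19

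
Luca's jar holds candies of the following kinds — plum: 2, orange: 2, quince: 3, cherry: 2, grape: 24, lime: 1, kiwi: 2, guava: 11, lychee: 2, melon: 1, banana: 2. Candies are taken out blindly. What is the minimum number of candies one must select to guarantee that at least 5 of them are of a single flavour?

Pigeonhole: put each drawn candy into a box by flavour. The largest draw with every box below 5 takes min(count, 4) from each flavour; flavours with fewer than 4 contribute all they have.
Σ min(cᵢ, 4) = 2 + 2 + 3 + 2 + 4 + 1 + 2 + 4 + 2 + 1 + 2 = 25.
Draw number 25 + 1 = 26 must push one box to 5.

26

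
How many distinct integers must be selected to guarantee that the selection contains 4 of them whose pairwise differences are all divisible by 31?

Integers whose pairwise differences are multiples of 31 are exactly those sharing a remainder mod 31. The 31 residue classes mod 31 are the pigeonholes.
With 93 integers one could put 3 in each residue class and have no class reach 4.
The 94th integer pushes some class to 4, so 31·3 + 1 = 94.

94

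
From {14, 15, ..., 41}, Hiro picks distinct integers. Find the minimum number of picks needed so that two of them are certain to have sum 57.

16

Group the elements by complementary pair {x, 57−x}: {16,41}, {17,40}, {18,39}, …, giving 13 two-element pairs and 2 integers whose partner 57−x falls outside [14,41].
Pigeonhole: treating each of those 15 groups as a pigeonhole, one can pick one integer per group — 15 integers — with no two summing to 57.
The 16th integer lands in an occupied pair, forcing a sum of 57.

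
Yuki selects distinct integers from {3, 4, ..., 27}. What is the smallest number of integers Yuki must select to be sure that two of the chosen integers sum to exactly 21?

18

Group the elements by complementary pair {x, 21−x}: {3,18}, {4,17}, {5,16}, …, giving 8 two-element pairs and 9 integers whose partner 21−x falls outside [3,27].
Treating each of those 17 groups as a pigeonhole, one can pick one integer per group — 17 integers — with no two summing to 21.
The 18th integer lands in an occupied pair, forcing a sum of 21.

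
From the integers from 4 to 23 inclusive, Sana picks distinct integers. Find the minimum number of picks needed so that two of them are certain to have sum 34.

Two chosen integers sum to 34 exactly when both halves of some pair {x, 34−x} with 11 ≤ x ≤ 34−x ≤ 23 are chosen — 6 such pairs.
The remaining 8 elements (those with no distinct partner in range) can never complete a 34-sum, so the worst case takes all of them and one from each pair: 8 + 6 = 14.
By pigeonhole, the 15th integer has to be the second member of some pair, so 14 + 1 = 15.

15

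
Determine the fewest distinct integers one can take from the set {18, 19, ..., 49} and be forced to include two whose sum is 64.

19

A set avoiding the sum 64 can contain at most one of each pair {x, 64−x}, plus the 4 elements whose complement lies outside the range or equal to its own complement.
The integers 32, …, 49 (18 of them) are such a set: any two sum to at least 32+33 = 65 > 64.
Any 19th integer completes one of the 14 pairs, so 19 choices force a sum of 64.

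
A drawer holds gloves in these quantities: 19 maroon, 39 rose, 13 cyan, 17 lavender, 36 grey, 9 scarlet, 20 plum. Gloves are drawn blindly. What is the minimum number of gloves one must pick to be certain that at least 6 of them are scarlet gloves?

150

In the worst case for collecting scarlet gloves, every non-scarlet glove comes out first.
There are 19 + 39 + 13 + 17 + 36 + 20 = 144 non-scarlet gloves altogether.
After those, each further glove must be scarlet, so 144 + 6 = 150 draws guarantee 6 scarlet gloves.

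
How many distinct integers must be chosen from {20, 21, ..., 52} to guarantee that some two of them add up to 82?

23

Two chosen integers sum to 82 exactly when both halves of some pair {x, 82−x} with 30 ≤ x ≤ 82−x ≤ 52 are chosen — 11 such pairs.
The remaining 11 elements (those with no distinct partner in range) can never complete a 82-sum, so the worst case takes all of them and one from each pair: 11 + 11 = 22.
By pigeonhole, the 23rd integer has to be the second member of some pair, so 22 + 1 = 23.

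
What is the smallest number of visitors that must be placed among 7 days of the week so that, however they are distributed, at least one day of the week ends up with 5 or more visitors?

With 28 visitors one could put exactly 4 in each of the 7 days of the week, and no day of the week would reach 5.
One more visitor must land in a day of the week that already has 4, giving it 5.
So 7 × 4 + 1 = 29 visitors are required.

29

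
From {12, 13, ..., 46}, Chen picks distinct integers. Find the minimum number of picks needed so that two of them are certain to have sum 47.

24

Group the elements by complementary pair {x, 47−x}: {12,35}, {13,34}, {14,33}, …, giving 12 two-element pairs and 11 integers whose partner 47−x falls outside [12,46].
Treating each of those 23 groups as a pigeonhole, one can pick one integer per group — 23 integers — with no two summing to 47.
The 24th integer lands in an occupied pair, forcing a sum of 47.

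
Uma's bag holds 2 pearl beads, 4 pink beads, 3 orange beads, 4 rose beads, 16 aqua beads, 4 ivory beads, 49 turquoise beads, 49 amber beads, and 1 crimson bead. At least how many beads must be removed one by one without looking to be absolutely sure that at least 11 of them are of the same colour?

By pigeonhole, the 9 colours are the holes; the beads drawn are the pigeons.
To avoid 11 of any one colour, the worst case takes at most 10 of each colour, or every bead of a colour that has fewer than 10.
That gives 2 + 4 + 3 + 4 + 10 + 4 + 10 + 10 + 1 = 48 beads with no colour reaching 11.
The next bead forces some colour to 11, so 48 + 1 = 49.

49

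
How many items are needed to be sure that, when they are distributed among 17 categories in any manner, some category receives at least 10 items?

154

With 153 items one could put exactly 9 in each of the 17 categories, and no category would reach 10.
By pigeonhole, one more item must land in a category that already has 9, giving it 10.
So 17 × 9 + 1 = 154 items are required.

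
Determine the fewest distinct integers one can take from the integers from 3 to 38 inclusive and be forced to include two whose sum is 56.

Two chosen integers sum to 56 exactly when both halves of some pair {x, 56−x} with 18 ≤ x ≤ 56−x ≤ 38 are chosen — 10 such pairs.
The remaining 16 elements (those with no distinct partner in range) can never complete a 56-sum, so the worst case takes all of them and one from each pair: 16 + 10 = 26.
The 27th integer has to be the second member of some pair, so 26 + 1 = 27.

27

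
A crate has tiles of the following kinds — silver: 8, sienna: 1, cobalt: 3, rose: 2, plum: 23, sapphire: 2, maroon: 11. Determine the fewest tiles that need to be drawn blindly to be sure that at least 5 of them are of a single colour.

21

The 7 colours are the holes; the tiles drawn are the pigeons.
To avoid 5 of any one colour, the worst case takes at most 4 of each colour, or every tile of a colour that has fewer than 4.
That gives 4 + 1 + 3 + 2 + 4 + 2 + 4 = 20 tiles with no colour reaching 5.
The next tile forces some colour to 5, so 20 + 1 = 21.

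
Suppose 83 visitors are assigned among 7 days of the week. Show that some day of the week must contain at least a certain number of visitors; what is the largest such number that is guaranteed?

The 7 days of the week are the holes and the 83 visitors are the pigeons.
If every day of the week held at most 11 visitors, the total would be at most 7 × 11 = 77, which is less than 83.
So some day of the week holds at least ⌈83/7⌉ = 12 visitors.

12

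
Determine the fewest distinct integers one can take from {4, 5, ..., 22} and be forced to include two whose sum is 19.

14

A set avoiding the sum 19 can contain at most one of each pair {x, 19−x}, plus the 7 elements whose complement lies outside the range.
The integers 10, …, 22 (13 of them) are such a set: any two sum to at least 10+11 = 21 > 19.
Any 14th integer completes one of the 6 pairs, so 14 choices force a sum of 19.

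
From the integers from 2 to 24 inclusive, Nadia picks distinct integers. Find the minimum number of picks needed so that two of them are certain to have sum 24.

Two chosen integers sum to 24 exactly when both halves of some pair {x, 24−x} with 2 ≤ x ≤ 24−x ≤ 22 are chosen — 10 such pairs.
The remaining 3 elements (those with no distinct partner in range) can never complete a 24-sum, so the worst case takes all of them and one from each pair: 3 + 10 = 13.
By pigeonhole, the 14th integer has to be the second member of some pair, so 13 + 1 = 14.

14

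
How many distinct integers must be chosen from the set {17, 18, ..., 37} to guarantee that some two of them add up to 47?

Two chosen integers sum to 47 exactly when both halves of some pair {x, 47−x} with 17 ≤ x ≤ 47−x ≤ 30 are chosen — 7 such pairs.
The remaining 7 elements (those with no distinct partner in range) can never complete a 47-sum, so the worst case takes all of them and one from each pair: 7 + 7 = 14.
The 15th integer has to be the second member of some pair, so 14 + 1 = 15.

15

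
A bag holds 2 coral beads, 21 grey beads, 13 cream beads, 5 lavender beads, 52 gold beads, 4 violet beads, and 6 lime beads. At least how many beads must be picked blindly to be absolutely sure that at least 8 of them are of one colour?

The 7 colours are the holes; the beads drawn are the pigeons.
To avoid 8 of any one colour, the worst case takes at most 7 of each colour, or every bead of a colour that has fewer than 7.
That gives 2 + 7 + 7 + 5 + 7 + 4 + 6 = 38 beads with no colour reaching 8.
The next bead forces some colour to 8, so 38 + 1 = 39.

39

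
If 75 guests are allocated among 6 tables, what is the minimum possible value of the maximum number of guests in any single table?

13

The 6 tables are the holes and the 75 guests are the pigeons.
If every table held at most 12 guests, the total would be at most 6 × 12 = 72, which is less than 75.
So some table holds at least ⌈75/6⌉ = 13 guests.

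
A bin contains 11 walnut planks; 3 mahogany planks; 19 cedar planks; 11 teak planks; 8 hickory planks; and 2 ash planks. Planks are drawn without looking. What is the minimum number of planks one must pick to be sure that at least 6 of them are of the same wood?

An adversary could hand out at most 5 planks per wood (mahogany, ash run out sooner): 5 + 3 + 5 + 5 + 5 + 2 = 25 planks and still no wood has 6.
By pigeonhole, one more plank lands in a wood already at 5, so 26 draws are enough and 25 are not.

26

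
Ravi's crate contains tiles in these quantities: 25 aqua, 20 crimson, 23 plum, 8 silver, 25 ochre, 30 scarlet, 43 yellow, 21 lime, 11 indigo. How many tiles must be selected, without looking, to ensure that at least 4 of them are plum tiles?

187

In the worst case for collecting plum tiles, every non-plum tile comes out first.
There are 25 + 20 + 8 + 25 + 30 + 43 + 21 + 11 = 183 non-plum tiles altogether.
After those, each further tile must be plum, so 183 + 4 = 187 draws guarantee 4 plum tiles.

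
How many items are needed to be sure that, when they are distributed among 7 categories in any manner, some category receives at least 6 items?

36

With 35 items one could put exactly 5 in each of the 7 categories, and no category would reach 6.
One more item must land in a category that already has 5, giving it 6.
So 7 × 5 + 1 = 36 items are required.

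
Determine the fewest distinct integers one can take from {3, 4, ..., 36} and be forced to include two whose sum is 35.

20

A set avoiding the sum 35 can contain at most one of each pair {x, 35−x}, plus the 4 elements whose complement lies outside the range.
The integers 18, …, 36 (19 of them) are such a set: any two sum to at least 18+19 = 37 > 35.
Any 20th integer completes one of the 15 pairs, so 20 choices force a sum of 35.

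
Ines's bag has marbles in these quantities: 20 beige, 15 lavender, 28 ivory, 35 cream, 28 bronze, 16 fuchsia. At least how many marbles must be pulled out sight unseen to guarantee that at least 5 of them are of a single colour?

25

The 6 colours are the holes; the marbles drawn are the pigeons.
To avoid 5 of any one colour, the worst case takes at most 4 of each colour.
That gives 4 + 4 + 4 + 4 + 4 + 4 = 24 marbles with no colour reaching 5.
The next marble forces some colour to 5, so 24 + 1 = 25.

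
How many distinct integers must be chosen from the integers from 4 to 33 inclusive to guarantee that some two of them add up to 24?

Two chosen integers sum to 24 exactly when both halves of some pair {x, 24−x} with 4 ≤ x ≤ 24−x ≤ 20 are chosen — 8 such pairs.
The remaining 14 elements (those with no distinct partner in range) can never complete a 24-sum, so the worst case takes all of them and one from each pair: 14 + 8 = 22.
The 23rd integer has to be the second member of some pair, so 22 + 1 = 23.

23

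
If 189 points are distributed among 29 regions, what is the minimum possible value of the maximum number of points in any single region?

7

By pigeonhole, the 29 regions are the holes and the 189 points are the pigeons.
If every region held at most 6 points, the total would be at most 29 × 6 = 174, which is less than 189.
So some region holds at least ⌈189/29⌉ = 7 points.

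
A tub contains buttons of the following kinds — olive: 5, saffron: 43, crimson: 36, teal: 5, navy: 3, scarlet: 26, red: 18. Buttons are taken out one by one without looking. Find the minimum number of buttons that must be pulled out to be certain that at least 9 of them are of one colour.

46

By the pigeonhole principle, put each drawn button into a box by colour. The largest draw with every box below 9 takes min(count, 8) from each colour; colours with fewer than 8 contribute all they have.
Σ min(cᵢ, 8) = 5 + 8 + 8 + 5 + 3 + 8 + 8 = 45.
Draw number 45 + 1 = 46 must push one box to 9.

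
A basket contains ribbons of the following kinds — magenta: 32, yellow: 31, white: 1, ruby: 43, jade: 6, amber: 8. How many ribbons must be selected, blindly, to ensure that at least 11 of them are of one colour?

An adversary could hand out at most 10 ribbons per colour (white, jade, amber run out sooner): 10 + 10 + 1 + 10 + 6 + 8 = 45 ribbons and still no colour has 11.
One more ribbon lands in a colour already at 10, so 46 draws are enough and 45 are not.

46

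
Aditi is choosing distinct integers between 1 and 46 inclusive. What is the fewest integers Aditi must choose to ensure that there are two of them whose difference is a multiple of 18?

Integers whose pairwise differences are multiples of 18 are exactly those sharing a remainder mod 18. The 18 residue classes mod 18 are the pigeonholes.
With 18 integers one could put 1 in each residue class and have no class reach 2.
The 19th integer pushes some class to 2, so 18·1 + 1 = 19.

19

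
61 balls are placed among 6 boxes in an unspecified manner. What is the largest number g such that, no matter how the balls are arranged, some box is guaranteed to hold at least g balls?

The 6 boxes are the holes and the 61 balls are the pigeons.
If every box held at most 10 balls, the total would be at most 6 × 10 = 60, which is less than 61.
So some box holds at least ⌈61/6⌉ = 11 balls.

11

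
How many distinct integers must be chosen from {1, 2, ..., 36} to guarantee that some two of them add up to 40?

A set avoiding the sum 40 can contain at most one of each pair {x, 40−x}, plus the 4 elements whose complement lies outside the range or equal to its own complement.
The integers 1, …, 20 (20 of them) are such a set: any two sum to at least 1+2 = 3 and at most 19+20 = 39 < 40.
Any 21st integer completes one of the 16 pairs, so 21 choices force a sum of 40.

21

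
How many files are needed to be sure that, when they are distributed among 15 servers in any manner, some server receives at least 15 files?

211

With 210 files one could put exactly 14 in each of the 15 servers, and no server would reach 15.
One more file must land in a server that already has 14, giving it 15.
So 15 × 14 + 1 = 211 files are required.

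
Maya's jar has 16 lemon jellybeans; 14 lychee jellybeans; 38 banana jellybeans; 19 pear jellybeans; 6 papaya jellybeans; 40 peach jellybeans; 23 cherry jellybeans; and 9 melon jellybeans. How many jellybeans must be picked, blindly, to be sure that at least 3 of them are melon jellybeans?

159

In the worst case for collecting melon jellybeans, every non-melon jellybean comes out first.
There are 16 + 14 + 38 + 19 + 6 + 40 + 23 = 156 non-melon jellybeans altogether.
After those, each further jellybean must be melon, so 156 + 3 = 159 draws guarantee 3 melon jellybeans.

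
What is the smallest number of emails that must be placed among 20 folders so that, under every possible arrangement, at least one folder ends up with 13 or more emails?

241

With 240 emails one could put exactly 12 in each of the 20 folders, and no folder would reach 13.
By the pigeonhole principle, one more email must land in a folder that already has 12, giving it 13.
So 20 × 12 + 1 = 241 emails are required.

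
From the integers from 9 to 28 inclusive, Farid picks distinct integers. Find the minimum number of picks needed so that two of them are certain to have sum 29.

15

Group the elements by complementary pair {x, 29−x}: {9,20}, {10,19}, {11,18}, …, giving 6 two-element pairs and 8 integers whose partner 29−x falls outside [9,28].
Treating each of those 14 groups as a pigeonhole, one can pick one integer per group — 14 integers — with no two summing to 29.
The 15th integer lands in an occupied pair, forcing a sum of 29.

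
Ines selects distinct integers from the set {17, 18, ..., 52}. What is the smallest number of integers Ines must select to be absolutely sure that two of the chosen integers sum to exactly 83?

Group the elements by complementary pair {x, 83−x}: {31,52}, {32,51}, {33,50}, …, giving 11 two-element pairs and 14 integers whose partner 83−x falls outside [17,52].
Treating each of those 25 groups as a pigeonhole, one can pick one integer per group — 25 integers — with no two summing to 83.
The 26th integer lands in an occupied pair, forcing a sum of 83.

26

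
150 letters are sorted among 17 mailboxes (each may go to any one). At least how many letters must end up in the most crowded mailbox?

The 17 mailboxes are the holes and the 150 letters are the pigeons.
If every mailbox held at most 8 letters, the total would be at most 17 × 8 = 136, which is less than 150.
So some mailbox holds at least ⌈150/17⌉ = 9 letters.

9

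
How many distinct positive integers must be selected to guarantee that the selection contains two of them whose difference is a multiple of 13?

Integers whose pairwise differences are multiples of 13 are exactly those sharing a remainder mod 13. By the pigeonhole principle, the 13 residue classes mod 13 are the pigeonholes.
With 13 integers one could put 1 in each residue class and have no class reach 2.
The 14th integer pushes some class to 2, so 13·1 + 1 = 14.

14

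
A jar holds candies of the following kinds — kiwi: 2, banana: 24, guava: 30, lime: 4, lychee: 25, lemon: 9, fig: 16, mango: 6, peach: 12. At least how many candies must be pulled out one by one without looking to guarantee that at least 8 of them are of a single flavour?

55

An adversary could hand out at most 7 candies per flavour (kiwi, lime, mango run out sooner): 2 + 7 + 7 + 4 + 7 + 7 + 7 + 6 + 7 = 54 candies and still no flavour has 8.
One more candy lands in a flavour already at 7, so 55 draws are enough and 54 are not.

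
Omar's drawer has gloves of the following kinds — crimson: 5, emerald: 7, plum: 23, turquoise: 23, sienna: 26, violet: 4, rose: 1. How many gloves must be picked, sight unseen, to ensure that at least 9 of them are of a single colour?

Pigeonhole: the 7 colours are the holes; the gloves drawn are the pigeons.
To avoid 9 of any one colour, the worst case takes at most 8 of each colour, or every glove of a colour that has fewer than 8.
That gives 5 + 7 + 8 + 8 + 8 + 4 + 1 = 41 gloves with no colour reaching 9.
The next glove forces some colour to 9, so 41 + 1 = 42.

42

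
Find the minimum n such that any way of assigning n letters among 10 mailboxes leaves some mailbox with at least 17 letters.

161

With 160 letters one could put exactly 16 in each of the 10 mailboxes, and no mailbox would reach 17.
By pigeonhole, one more letter must land in a mailbox that already has 16, giving it 17.
So 10 × 16 + 1 = 161 letters are required.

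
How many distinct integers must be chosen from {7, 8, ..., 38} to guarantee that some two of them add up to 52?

Two chosen integers sum to 52 exactly when both halves of some pair {x, 52−x} with 14 ≤ x ≤ 52−x ≤ 38 are chosen — 12 such pairs.
The remaining 8 elements (those with no distinct partner in range) can never complete a 52-sum, so the worst case takes all of them and one from each pair: 8 + 12 = 20.
By the pigeonhole principle, the 21st integer has to be the second member of some pair, so 20 + 1 = 21.

21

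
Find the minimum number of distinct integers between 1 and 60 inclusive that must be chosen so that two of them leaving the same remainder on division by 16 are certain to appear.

17

By the pigeonhole principle, the 16 residue classes mod 16 are the pigeonholes.
With 16 integers one could put 1 in each residue class and have no class reach 2.
The 17th integer pushes some class to 2, so 16·1 + 1 = 17.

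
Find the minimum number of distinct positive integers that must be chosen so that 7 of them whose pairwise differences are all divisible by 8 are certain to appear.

Integers whose pairwise differences are multiples of 8 are exactly those sharing a remainder mod 8. Pigeonhole: the 8 residue classes mod 8 are the pigeonholes.
With 48 integers one could put 6 in each residue class and have no class reach 7.
The 49th integer pushes some class to 7, so 8·6 + 1 = 49.

49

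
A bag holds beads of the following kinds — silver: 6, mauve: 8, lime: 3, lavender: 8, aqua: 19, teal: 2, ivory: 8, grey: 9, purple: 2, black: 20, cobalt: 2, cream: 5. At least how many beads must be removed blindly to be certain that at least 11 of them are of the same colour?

74

By the pigeonhole principle, the 12 colours are the holes; the beads drawn are the pigeons.
To avoid 11 of any one colour, the worst case takes at most 10 of each colour, or every bead of a colour that has fewer than 10.
That gives 6 + 8 + 3 + 8 + 10 + 2 + 8 + 9 + 2 + 10 + 2 + 5 = 73 beads with no colour reaching 11.
The next bead forces some colour to 11, so 73 + 1 = 74.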